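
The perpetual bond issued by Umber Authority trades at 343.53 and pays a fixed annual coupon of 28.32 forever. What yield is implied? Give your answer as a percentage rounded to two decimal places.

P = C/r ⇒ r = C/P = 28.32/343.53 = 0.082438

8.24%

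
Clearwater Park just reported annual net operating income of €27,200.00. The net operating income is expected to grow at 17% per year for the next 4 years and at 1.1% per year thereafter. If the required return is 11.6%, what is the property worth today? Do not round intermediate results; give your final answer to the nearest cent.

D_1 = 31824.00000
D_2 = 37234.08000
D_3 = 43563.87360
D_4 = 50969.73211
Terminal value at year 4: TV = D_4×(1+g_2)/(r−g_2) = 51530.39917/0.105 = 490765.70634
P_0 = D_1/(1+r)^1 + D_2/(1+r)^2 + D_3/(1+r)^3 + D_4/(1+r)^4 + TV/(1+r)^4
    = 28516.12903 + 29895.94173 + 31342.51955 + 32859.09308 + 316386.12480 = 438999.80819

€438999.81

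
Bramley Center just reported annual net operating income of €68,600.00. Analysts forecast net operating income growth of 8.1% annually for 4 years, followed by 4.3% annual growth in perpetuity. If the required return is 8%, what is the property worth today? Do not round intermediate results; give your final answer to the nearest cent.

€2215986.25

D_1 = 74156.60000
D_2 = 80163.28460
D_3 = 86656.51065
D_4 = 93675.68802
Terminal value at year 4: TV = D_4×(1+g_2)/(r−g_2) = 97703.74260/0.037 = 2640641.69190
P_0 = D_1/(1+r)^1 + D_2/(1+r)^2 + D_3/(1+r)^3 + D_4/(1+r)^4 + TV/(1+r)^4
    = 68663.51852 + 68727.09585 + 68790.73205 + 68854.42717 + 1940950.47408 = 2215986.24767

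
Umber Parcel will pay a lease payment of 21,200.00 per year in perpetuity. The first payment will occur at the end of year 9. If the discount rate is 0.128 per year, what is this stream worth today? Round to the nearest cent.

63190.69

Value at end of year 8: C / r = 21,200.00 / 0.128 = 165,625.0000
Discount to today: PV = 165,625.0000 / (1 + 0.128)^8 = 165,625.0000 / 2.621035 = 63,190.69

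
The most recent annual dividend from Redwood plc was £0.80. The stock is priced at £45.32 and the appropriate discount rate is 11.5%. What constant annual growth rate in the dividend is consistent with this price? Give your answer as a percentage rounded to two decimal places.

9.57%

P = D₀(1+g)/(r−g) ⇒ P(r−g) = D₀(1+g) ⇒ g(P+D₀) = P·r − D₀
g = (P·r − D₀)/(P + D₀) = (£45.32×0.115 − £0.80) / (£45.32 + £0.80) = 0.095659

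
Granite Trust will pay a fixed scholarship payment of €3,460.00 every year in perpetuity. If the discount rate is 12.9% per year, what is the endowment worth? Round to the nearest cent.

€26821.71

Level perpetuity: PV = C / r = €3,460.00 / 0.129 = €26,821.71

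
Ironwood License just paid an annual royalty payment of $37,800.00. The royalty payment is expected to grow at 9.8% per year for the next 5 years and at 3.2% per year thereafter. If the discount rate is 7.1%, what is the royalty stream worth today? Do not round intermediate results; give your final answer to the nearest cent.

$1336630.71

D_1 = 41504.40000
D_2 = 45571.83120
D_3 = 50037.87066
D_4 = 54941.58198
D_5 = 60325.85702
Terminal value at year 5: TV = D_5×(1+g_2)/(r−g_2) = 62256.28444/0.039 = 1596314.98566
P_0 = D_1/(1+r)^1 + D_2/(1+r)^2 + D_3/(1+r)^3 + D_4/(1+r)^4 + D_5/(1+r)^5 + TV/(1+r)^5
    = 38752.94118 + 39729.90608 + 40731.50035 + 41758.34490 + 42811.07628 + 1132846.94161 = 1336630.71039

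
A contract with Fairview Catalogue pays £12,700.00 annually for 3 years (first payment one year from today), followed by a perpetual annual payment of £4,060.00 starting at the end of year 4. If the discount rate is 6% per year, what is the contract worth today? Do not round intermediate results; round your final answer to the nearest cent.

PV of 3-year annuity: £12,700.00 × [1 − (1+0.06)^−3] / 0.06 = 33947.25176
Perpetuity value at year 3: £4,060.00 / 0.06 = 67666.66667
PV of perpetuity: 67666.66667 / (1+0.06)^3 = 56814.23815
Total PV = 33947.25176 + 56814.23815 = 90761.48991

£90761.49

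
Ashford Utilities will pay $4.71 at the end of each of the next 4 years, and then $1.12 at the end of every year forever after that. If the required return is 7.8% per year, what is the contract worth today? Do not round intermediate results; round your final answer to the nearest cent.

PV of 4-year annuity: $4.71 × [1 − (1+0.078)^−4] / 0.078 = 15.66982
Perpetuity value at year 4: $1.12 / 0.078 = 14.35897
PV of perpetuity: 14.35897 / (1+0.078)^4 = 10.63282
Total PV = 15.66982 + 10.63282 = 26.30264

$26.30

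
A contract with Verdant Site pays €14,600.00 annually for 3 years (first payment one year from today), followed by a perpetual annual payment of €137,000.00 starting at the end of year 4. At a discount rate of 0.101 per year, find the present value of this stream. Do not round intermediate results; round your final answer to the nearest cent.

PV of 3-year annuity: €14,600.00 × [1 − (1+0.101)^−3] / 0.101 = 36244.21372
Perpetuity value at year 3: €137,000.00 / 0.101 = 1356435.64356
PV of perpetuity: 1356435.64356 / (1+0.101)^3 = 1016335.82989
Total PV = 36244.21372 + 1016335.82989 = 1052580.04361

€1052580.04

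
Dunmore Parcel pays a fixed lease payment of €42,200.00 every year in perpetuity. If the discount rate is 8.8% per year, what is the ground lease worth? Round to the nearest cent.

€479545.45

Level perpetuity: PV = C / r = €42,200.00 / 0.088 = €479,545.45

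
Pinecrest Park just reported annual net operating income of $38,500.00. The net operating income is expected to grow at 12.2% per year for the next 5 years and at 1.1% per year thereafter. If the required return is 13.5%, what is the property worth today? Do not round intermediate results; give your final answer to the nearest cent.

D_1 = 43197.00000
D_2 = 48467.03400
D_3 = 54380.01215
D_4 = 61014.37363
D_5 = 68458.12721
Terminal value at year 5: TV = D_5×(1+g_2)/(r−g_2) = 69211.16661/0.124 = 558154.56945
P_0 = D_1/(1+r)^1 + D_2/(1+r)^2 + D_3/(1+r)^3 + D_4/(1+r)^4 + D_5/(1+r)^5 + TV/(1+r)^5
    = 38059.03084 + 37623.11242 + 37192.18691 + 36766.19710 + 36345.08647 + 296329.69696 = 482315.31070

$482315.31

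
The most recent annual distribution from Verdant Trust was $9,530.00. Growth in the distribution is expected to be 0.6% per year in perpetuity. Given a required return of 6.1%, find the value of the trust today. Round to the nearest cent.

D₁ = D₀ × (1 + g) = $9,530.00 × 1.006 = $9,587.1800
Growing perpetuity: P = D₁ / (r − g) = $9,587.1800 / (0.061 − 0.006) = $174,312.36

$174312.36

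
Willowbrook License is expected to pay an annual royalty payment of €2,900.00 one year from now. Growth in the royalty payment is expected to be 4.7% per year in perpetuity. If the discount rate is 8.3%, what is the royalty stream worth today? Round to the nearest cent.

Growing perpetuity: P = D₁ / (r − g) = €2,900.0000 / (0.083 − 0.047) = €80,555.56

€80555.56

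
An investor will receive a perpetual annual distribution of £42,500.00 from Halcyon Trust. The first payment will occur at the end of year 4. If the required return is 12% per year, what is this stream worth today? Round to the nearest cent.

£252088.84

Value at end of year 3: C / r = £42,500.00 / 0.12 = £354,166.6667
Discount to today: PV = £354,166.6667 / (1 + 0.12)^3 = £354,166.6667 / 1.404928 = £252,088.84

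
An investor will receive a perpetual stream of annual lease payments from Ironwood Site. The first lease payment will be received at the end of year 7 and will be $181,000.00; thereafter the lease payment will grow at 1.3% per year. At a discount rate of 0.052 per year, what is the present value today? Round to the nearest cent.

Value at end of year 6: C₁ / (r − g) = $181,000.00 / (0.052 − 0.013) = $4,641,025.6410
Discount to today: PV = $4,641,025.6410 / (1 + 0.052)^6 = $4,641,025.6410 / 1.355484 = $3,423,887.83

$3423887.83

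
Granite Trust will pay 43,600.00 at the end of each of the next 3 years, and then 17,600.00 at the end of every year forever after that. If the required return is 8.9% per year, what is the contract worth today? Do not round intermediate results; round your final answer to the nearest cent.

263683.94

PV of 3-year annuity: 43,600.00 × [1 − (1+0.089)^−3] / 0.089 = 110561.43786
Perpetuity value at year 3: 17,600.00 / 0.089 = 197752.80899
PV of perpetuity: 197752.80899 / (1+0.089)^3 = 153122.50380
Total PV = 110561.43786 + 153122.50380 = 263683.94166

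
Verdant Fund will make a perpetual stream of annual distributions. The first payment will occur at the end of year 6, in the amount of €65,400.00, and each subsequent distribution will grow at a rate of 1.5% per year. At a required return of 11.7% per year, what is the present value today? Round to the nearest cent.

€368732.75

Value at end of year 5: C₁ / (r − g) = €65,400.00 / (0.117 − 0.015) = €641,176.4706
Discount to today: PV = €641,176.4706 / (1 + 0.117)^5 = €641,176.4706 / 1.738865 = €368,732.75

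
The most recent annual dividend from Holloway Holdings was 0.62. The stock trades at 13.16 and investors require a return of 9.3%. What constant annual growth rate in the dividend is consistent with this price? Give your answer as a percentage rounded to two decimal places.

4.38%

P = D₀(1+g)/(r−g) ⇒ P(r−g) = D₀(1+g) ⇒ g(P+D₀) = P·r − D₀
g = (P·r − D₀)/(P + D₀) = (13.16×0.093 − 0.62) / (13.16 + 0.62) = 0.043823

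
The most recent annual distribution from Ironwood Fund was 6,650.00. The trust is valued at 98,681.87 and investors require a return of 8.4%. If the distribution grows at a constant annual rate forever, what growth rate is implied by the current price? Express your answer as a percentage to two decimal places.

P = D₀(1+g)/(r−g) ⇒ P(r−g) = D₀(1+g) ⇒ g(P+D₀) = P·r − D₀
g = (P·r − D₀)/(P + D₀) = (98,681.87×0.084 − 6,650.00) / (98,681.87 + 6,650.00) = 0.015563

1.56%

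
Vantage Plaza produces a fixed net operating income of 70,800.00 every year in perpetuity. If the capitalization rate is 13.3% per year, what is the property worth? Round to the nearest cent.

Level perpetuity: PV = C / r = 70,800.00 / 0.133 = 532,330.83

532330.83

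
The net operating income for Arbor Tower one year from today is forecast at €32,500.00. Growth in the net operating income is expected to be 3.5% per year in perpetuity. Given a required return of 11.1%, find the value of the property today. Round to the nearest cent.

€427631.58

Growing perpetuity: P = D₁ / (r − g) = €32,500.0000 / (0.111 − 0.035) = €427,631.58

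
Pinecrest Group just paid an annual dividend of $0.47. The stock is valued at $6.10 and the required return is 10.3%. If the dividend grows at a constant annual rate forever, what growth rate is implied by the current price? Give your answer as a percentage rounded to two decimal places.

P = D₀(1+g)/(r−g) ⇒ P(r−g) = D₀(1+g) ⇒ g(P+D₀) = P·r − D₀
g = (P·r − D₀)/(P + D₀) = ($6.10×0.103 − $0.47) / ($6.10 + $0.47) = 0.024094

2.41%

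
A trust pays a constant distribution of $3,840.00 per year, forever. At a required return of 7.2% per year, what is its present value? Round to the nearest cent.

$53333.33

Level perpetuity: PV = C / r = $3,840.00 / 0.072 = $53,333.33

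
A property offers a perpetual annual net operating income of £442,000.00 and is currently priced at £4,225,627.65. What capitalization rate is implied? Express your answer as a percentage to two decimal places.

10.46%

P = C/r ⇒ r = C/P = £442,000.00/£4,225,627.65 = 0.104600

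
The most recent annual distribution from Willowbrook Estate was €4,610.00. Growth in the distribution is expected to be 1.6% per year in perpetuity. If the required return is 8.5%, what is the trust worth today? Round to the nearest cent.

D₁ = D₀ × (1 + g) = €4,610.00 × 1.016 = €4,683.7600
Growing perpetuity: P = D₁ / (r − g) = €4,683.7600 / (0.085 − 0.016) = €67,880.58

€67880.58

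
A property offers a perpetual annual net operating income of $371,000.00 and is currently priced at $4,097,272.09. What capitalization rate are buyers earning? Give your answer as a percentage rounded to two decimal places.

P = C/r ⇒ r = C/P = $371,000.00/$4,097,272.09 = 0.090548

9.05%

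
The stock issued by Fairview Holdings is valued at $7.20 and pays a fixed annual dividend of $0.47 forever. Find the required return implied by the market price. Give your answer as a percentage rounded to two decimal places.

6.53%

P = C/r ⇒ r = C/P = $0.47/$7.20 = 0.065278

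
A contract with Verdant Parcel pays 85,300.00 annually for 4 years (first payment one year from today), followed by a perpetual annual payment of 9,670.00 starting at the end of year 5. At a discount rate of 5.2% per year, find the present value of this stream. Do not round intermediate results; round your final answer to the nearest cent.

PV of 4-year annuity: 85,300.00 × [1 − (1+0.052)^−4] / 0.052 = 301069.62955
Perpetuity value at year 4: 9,670.00 / 0.052 = 185961.53846
PV of perpetuity: 185961.53846 / (1+0.052)^4 = 151830.90168
Total PV = 301069.62955 + 151830.90168 = 452900.53122

452900.53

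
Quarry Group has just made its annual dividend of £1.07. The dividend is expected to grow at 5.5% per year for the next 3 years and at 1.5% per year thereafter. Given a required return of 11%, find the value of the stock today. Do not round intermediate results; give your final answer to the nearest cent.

£12.72

D_1 = 1.12885
D_2 = 1.19094
D_3 = 1.25644
Terminal value at year 3: TV = D_3×(1+g_2)/(r−g_2) = 1.27528/0.095 = 13.42405
P_0 = D_1/(1+r)^1 + D_2/(1+r)^2 + D_3/(1+r)^3 + TV/(1+r)^3
    = 1.01698 + 0.96659 + 0.91870 + 9.81555 = 12.71782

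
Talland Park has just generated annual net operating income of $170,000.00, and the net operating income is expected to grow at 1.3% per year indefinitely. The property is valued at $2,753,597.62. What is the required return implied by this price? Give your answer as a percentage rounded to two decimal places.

D₁ = $170,000.00 × 1.013 = $172,210.0000
P = D₁/(r − g) ⇒ r = D₁/P + g = $172,210.0000/$2,753,597.62 + 0.013 = 0.062540 + 0.013 = 0.075540

7.55%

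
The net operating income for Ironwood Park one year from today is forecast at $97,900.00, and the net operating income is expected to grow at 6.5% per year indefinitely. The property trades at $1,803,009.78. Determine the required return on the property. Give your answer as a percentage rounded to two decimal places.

11.93%

P = D₁/(r − g) ⇒ r = D₁/P + g = $97,900.0000/$1,803,009.78 + 0.065 = 0.054298 + 0.065 = 0.119298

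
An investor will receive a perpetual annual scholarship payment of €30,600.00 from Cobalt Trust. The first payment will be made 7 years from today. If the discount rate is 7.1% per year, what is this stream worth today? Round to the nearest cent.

€285578.99

Value at end of year 6: C / r = €30,600.00 / 0.071 = €430,985.9155
Discount to today: PV = €430,985.9155 / (1 + 0.071)^6 = €430,985.9155 / 1.509165 = €285,578.99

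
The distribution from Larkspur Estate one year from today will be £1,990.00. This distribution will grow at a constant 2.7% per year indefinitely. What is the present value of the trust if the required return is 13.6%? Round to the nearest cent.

£18256.88

Growing perpetuity: P = D₁ / (r − g) = £1,990.0000 / (0.136 − 0.027) = £18,256.88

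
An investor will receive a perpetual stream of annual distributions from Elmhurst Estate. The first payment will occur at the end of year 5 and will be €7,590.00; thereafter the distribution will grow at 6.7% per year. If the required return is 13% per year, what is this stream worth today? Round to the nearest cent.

€73890.30

Value at end of year 4: C₁ / (r − g) = €7,590.00 / (0.13 − 0.067) = €120,476.1905
Discount to today: PV = €120,476.1905 / (1 + 0.13)^4 = €120,476.1905 / 1.630474 = €73,890.30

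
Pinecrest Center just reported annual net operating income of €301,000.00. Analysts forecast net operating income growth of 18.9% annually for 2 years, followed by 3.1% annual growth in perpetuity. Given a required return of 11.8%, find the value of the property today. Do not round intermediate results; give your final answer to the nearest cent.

€4695025.64

D_1 = 357889.00000
D_2 = 425530.02100
Terminal value at year 2: TV = D_2×(1+g_2)/(r−g_2) = 438721.45165/0.087 = 5042775.30633
P_0 = D_1/(1+r)^1 + D_2/(1+r)^2 + TV/(1+r)^2
    = 320115.38462 + 340444.71584 + 4034465.54057 = 4695025.64103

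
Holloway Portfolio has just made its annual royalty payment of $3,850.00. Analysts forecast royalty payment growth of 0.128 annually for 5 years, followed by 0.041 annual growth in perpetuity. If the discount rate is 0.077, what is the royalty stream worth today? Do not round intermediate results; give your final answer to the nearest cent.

D_1 = 4342.80000
D_2 = 4898.67840
D_3 = 5525.70924
D_4 = 6233.00002
D_5 = 7030.82402
Terminal value at year 5: TV = D_5×(1+g_2)/(r−g_2) = 7319.08780/0.036 = 203307.99456
P_0 = D_1/(1+r)^1 + D_2/(1+r)^2 + D_3/(1+r)^3 + D_4/(1+r)^4 + D_5/(1+r)^5 + TV/(1+r)^5
    = 4032.31198 + 4223.25711 + 4423.24422 + 4632.70147 + 4852.07730 + 140305.90196 = 162469.49404

$162469.49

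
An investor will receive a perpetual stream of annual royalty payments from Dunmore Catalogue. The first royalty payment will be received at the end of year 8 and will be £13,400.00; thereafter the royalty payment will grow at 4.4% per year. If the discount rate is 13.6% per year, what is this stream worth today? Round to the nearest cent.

Value at end of year 7: C₁ / (r − g) = £13,400.00 / (0.136 − 0.044) = £145,652.1739
Discount to today: PV = £145,652.1739 / (1 + 0.136)^7 = £145,652.1739 / 2.441453 = £59,657.99

£59657.99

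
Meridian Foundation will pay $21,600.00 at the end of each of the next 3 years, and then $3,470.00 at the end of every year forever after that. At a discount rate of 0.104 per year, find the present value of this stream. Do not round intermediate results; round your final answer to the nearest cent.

PV of 3-year annuity: $21,600.00 × [1 − (1+0.104)^−3] / 0.104 = 53339.97699
Perpetuity value at year 3: $3,470.00 / 0.104 = 33365.38462
PV of perpetuity: 33365.38462 / (1+0.104)^3 = 24796.41609
Total PV = 53339.97699 + 24796.41609 = 78136.39308

$78136.39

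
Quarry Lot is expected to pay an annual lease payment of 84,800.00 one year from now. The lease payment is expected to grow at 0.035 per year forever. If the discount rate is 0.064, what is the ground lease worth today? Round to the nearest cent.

2924137.93

Growing perpetuity: P = D₁ / (r − g) = 84,800.0000 / (0.064 − 0.035) = 2,924,137.93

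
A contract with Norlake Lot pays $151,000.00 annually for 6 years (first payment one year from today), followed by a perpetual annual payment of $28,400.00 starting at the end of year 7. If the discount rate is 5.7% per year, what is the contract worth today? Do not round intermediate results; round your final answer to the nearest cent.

PV of 6-year annuity: $151,000.00 × [1 − (1+0.057)^−6] / 0.057 = 749566.51639
Perpetuity value at year 6: $28,400.00 / 0.057 = 498245.61404
PV of perpetuity: 498245.61404 / (1+0.057)^6 = 357267.54075
Total PV = 749566.51639 + 357267.54075 = 1106834.05714

$1106834.06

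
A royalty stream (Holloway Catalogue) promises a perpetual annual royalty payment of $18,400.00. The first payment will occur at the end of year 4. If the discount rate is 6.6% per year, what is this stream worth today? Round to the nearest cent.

$230145.39

Value at end of year 3: C / r = $18,400.00 / 0.066 = $278,787.8788
Discount to today: PV = $278,787.8788 / (1 + 0.066)^3 = $278,787.8788 / 1.211355 = $230,145.39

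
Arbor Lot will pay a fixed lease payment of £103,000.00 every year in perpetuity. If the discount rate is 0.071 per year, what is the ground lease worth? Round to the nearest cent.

Level perpetuity: PV = C / r = £103,000.00 / 0.071 = £1,450,704.23

£1450704.23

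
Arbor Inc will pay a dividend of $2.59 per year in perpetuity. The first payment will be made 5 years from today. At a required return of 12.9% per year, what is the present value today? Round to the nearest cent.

$12.36

Value at end of year 4: C / r = $2.59 / 0.129 = $20.0775
Discount to today: PV = $20.0775 / (1 + 0.129)^4 = $20.0775 / 1.624710 = $12.36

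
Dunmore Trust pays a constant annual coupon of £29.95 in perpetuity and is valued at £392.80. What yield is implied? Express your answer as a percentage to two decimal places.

7.62%

P = C/r ⇒ r = C/P = £29.95/£392.80 = 0.076247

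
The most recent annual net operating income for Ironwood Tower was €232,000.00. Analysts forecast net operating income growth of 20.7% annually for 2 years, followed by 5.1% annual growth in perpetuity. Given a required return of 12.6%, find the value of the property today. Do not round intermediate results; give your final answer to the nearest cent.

€4250926.80

D_1 = 280024.00000
D_2 = 337988.96800
Terminal value at year 2: TV = D_2×(1+g_2)/(r−g_2) = 355226.40537/0.075 = 4736352.07157
P_0 = D_1/(1+r)^1 + D_2/(1+r)^2 + TV/(1+r)^2
    = 248689.16519 + 266578.88311 + 3735658.74863 = 4250926.79692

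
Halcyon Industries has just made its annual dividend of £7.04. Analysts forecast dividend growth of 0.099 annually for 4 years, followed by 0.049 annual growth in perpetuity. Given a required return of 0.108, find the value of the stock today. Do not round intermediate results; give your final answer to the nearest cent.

D_1 = 7.73696
D_2 = 8.50292
D_3 = 9.34471
D_4 = 10.26983
Terminal value at year 4: TV = D_4×(1+g_2)/(r−g_2) = 10.77306/0.059 = 182.59417
P_0 = D_1/(1+r)^1 + D_2/(1+r)^2 + D_3/(1+r)^3 + D_4/(1+r)^4 + TV/(1+r)^4
    = 6.98282 + 6.92610 + 6.86984 + 6.81404 + 121.15124 = 148.74403

£148.74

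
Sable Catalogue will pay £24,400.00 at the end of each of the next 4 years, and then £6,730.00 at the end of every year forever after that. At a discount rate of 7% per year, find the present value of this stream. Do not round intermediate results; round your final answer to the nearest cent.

£155994.88

PV of 4-year annuity: £24,400.00 × [1 − (1+0.07)^−4] / 0.07 = 82647.95466
Perpetuity value at year 4: £6,730.00 / 0.07 = 96142.85714
PV of perpetuity: 96142.85714 / (1+0.07)^4 = 73346.92539
Total PV = 82647.95466 + 73346.92539 = 155994.88004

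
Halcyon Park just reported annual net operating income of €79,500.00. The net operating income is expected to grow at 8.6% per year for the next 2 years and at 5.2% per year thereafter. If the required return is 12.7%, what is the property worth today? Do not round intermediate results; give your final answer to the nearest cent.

D_1 = 86337.00000
D_2 = 93761.98200
Terminal value at year 2: TV = D_2×(1+g_2)/(r−g_2) = 98637.60506/0.075 = 1315168.06752
P_0 = D_1/(1+r)^1 + D_2/(1+r)^2 + TV/(1+r)^2
    = 76607.80834 + 73820.83395 + 1035460.23083 = 1185888.87311

€1185888.87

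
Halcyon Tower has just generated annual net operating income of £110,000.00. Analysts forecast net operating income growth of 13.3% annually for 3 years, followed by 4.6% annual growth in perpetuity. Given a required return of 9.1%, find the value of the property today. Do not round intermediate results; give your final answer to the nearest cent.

£3219765.01

D_1 = 124630.00000
D_2 = 141205.79000
D_3 = 159986.16007
Terminal value at year 3: TV = D_3×(1+g_2)/(r−g_2) = 167345.52343/0.045 = 3718789.40963
P_0 = D_1/(1+r)^1 + D_2/(1+r)^2 + D_3/(1+r)^3 + TV/(1+r)^3
    = 114234.64711 + 118632.31455 + 123199.27808 + 2863698.77503 = 3219765.01478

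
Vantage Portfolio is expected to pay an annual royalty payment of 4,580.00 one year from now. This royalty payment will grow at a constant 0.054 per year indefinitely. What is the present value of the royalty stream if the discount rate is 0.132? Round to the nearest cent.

Growing perpetuity: P = D₁ / (r − g) = 4,580.0000 / (0.132 − 0.054) = 58,717.95

58717.95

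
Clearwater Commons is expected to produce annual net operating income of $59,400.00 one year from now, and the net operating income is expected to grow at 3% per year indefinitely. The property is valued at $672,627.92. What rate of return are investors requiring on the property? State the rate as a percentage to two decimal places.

11.83%

P = D₁/(r − g) ⇒ r = D₁/P + g = $59,400.0000/$672,627.92 + 0.03 = 0.088310 + 0.03 = 0.118310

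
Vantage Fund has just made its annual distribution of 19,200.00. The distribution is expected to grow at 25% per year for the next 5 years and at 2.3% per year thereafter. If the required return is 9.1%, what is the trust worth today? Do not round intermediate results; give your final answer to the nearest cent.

D_1 = 24000.00000
D_2 = 30000.00000
D_3 = 37500.00000
D_4 = 46875.00000
D_5 = 58593.75000
Terminal value at year 5: TV = D_5×(1+g_2)/(r−g_2) = 59941.40625/0.068 = 881491.26838
P_0 = D_1/(1+r)^1 + D_2/(1+r)^2 + D_3/(1+r)^3 + D_4/(1+r)^4 + D_5/(1+r)^5 + TV/(1+r)^5
    = 21998.16682 + 25204.13247 + 28877.32868 + 33085.84862 + 37907.70924 + 570288.03749 = 717361.22332

717361.22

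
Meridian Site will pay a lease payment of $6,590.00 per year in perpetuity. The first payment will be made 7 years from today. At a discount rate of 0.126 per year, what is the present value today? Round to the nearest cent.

Value at end of year 6: C / r = $6,590.00 / 0.126 = $52,301.5873
Discount to today: PV = $52,301.5873 / (1 + 0.126)^6 = $52,301.5873 / 2.038123 = $25,661.65

$25661.65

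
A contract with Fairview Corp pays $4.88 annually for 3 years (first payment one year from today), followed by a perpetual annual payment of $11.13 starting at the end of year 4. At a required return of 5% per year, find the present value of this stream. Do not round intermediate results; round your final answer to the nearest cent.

PV of 3-year annuity: $4.88 × [1 − (1+0.05)^−3] / 0.05 = 13.28945
Perpetuity value at year 3: $11.13 / 0.05 = 222.60000
PV of perpetuity: 222.60000 / (1+0.05)^3 = 192.29025
Total PV = 13.28945 + 192.29025 = 205.57970

$205.58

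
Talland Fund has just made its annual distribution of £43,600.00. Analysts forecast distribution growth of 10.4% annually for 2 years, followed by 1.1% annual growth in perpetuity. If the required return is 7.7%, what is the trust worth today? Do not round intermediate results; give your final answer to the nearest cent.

£792285.64

D_1 = 48134.40000
D_2 = 53140.37760
Terminal value at year 2: TV = D_2×(1+g_2)/(r−g_2) = 53724.92175/0.066 = 814013.96596
P_0 = D_1/(1+r)^1 + D_2/(1+r)^2 + TV/(1+r)^2
    = 44693.03621 + 45813.47445 + 701779.13128 = 792285.64193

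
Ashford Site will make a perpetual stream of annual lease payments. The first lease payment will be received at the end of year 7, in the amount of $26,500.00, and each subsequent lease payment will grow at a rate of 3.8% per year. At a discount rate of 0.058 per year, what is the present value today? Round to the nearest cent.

$944717.31

Value at end of year 6: C₁ / (r − g) = $26,500.00 / (0.058 − 0.038) = $1,325,000.0000
Discount to today: PV = $1,325,000.0000 / (1 + 0.058)^6 = $1,325,000.0000 / 1.402536 = $944,717.31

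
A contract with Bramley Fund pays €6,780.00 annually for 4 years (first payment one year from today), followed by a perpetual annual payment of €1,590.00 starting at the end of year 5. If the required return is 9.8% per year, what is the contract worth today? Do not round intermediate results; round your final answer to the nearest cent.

€32747.57

PV of 4-year annuity: €6,780.00 × [1 − (1+0.098)^−4] / 0.098 = 21585.06486
Perpetuity value at year 4: €1,590.00 / 0.098 = 16224.48980
PV of perpetuity: 16224.48980 / (1+0.098)^4 = 11162.50556
Total PV = 21585.06486 + 11162.50556 = 32747.57042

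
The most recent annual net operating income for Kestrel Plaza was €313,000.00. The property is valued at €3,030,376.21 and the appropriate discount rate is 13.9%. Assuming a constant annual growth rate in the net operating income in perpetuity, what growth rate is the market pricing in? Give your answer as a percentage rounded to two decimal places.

P = D₀(1+g)/(r−g) ⇒ P(r−g) = D₀(1+g) ⇒ g(P+D₀) = P·r − D₀
g = (P·r − D₀)/(P + D₀) = (€3,030,376.21×0.139 − €313,000.00) / (€3,030,376.21 + €313,000.00) = 0.032369

3.24%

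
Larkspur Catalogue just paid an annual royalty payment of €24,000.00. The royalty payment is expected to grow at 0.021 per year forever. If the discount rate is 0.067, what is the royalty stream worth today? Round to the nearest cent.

€532695.65

D₁ = D₀ × (1 + g) = €24,000.00 × 1.021 = €24,504.0000
Growing perpetuity: P = D₁ / (r − g) = €24,504.0000 / (0.067 − 0.021) = €532,695.65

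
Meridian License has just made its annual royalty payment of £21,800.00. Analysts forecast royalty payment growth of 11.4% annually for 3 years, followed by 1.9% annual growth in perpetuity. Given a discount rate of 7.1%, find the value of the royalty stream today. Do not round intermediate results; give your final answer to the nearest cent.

D_1 = 24285.20000
D_2 = 27053.71280
D_3 = 30137.83606
Terminal value at year 3: TV = D_3×(1+g_2)/(r−g_2) = 30710.45494/0.052 = 590585.67201
P_0 = D_1/(1+r)^1 + D_2/(1+r)^2 + D_3/(1+r)^3 + TV/(1+r)^3
    = 22675.25677 + 23585.65457 + 24532.60428 + 480744.68778 = 551538.20340

£551538.20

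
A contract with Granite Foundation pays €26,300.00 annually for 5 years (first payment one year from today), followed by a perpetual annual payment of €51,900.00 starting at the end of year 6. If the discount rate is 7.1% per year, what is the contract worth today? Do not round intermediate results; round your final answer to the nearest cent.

PV of 5-year annuity: €26,300.00 × [1 − (1+0.071)^−5] / 0.071 = 107547.07524
Perpetuity value at year 5: €51,900.00 / 0.071 = 730985.91549
PV of perpetuity: 730985.91549 / (1+0.071)^5 = 518754.23470
Total PV = 107547.07524 + 518754.23470 = 626301.30994

€626301.31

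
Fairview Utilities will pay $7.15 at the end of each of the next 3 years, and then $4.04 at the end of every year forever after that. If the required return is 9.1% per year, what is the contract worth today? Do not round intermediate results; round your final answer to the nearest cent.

$52.25

PV of 3-year annuity: $7.15 × [1 − (1+0.091)^−3] / 0.091 = 18.06655
Perpetuity value at year 3: $4.04 / 0.091 = 44.39560
PV of perpetuity: 44.39560 / (1+0.091)^3 = 34.18737
Total PV = 18.06655 + 34.18737 = 52.25392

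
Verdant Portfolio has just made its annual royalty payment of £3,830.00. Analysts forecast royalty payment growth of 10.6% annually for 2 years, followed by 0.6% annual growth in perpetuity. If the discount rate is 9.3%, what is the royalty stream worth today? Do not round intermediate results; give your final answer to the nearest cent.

£53144.08

D_1 = 4235.98000
D_2 = 4684.99388
Terminal value at year 2: TV = D_2×(1+g_2)/(r−g_2) = 4713.10384/0.087 = 54173.60739
P_0 = D_1/(1+r)^1 + D_2/(1+r)^2 + TV/(1+r)^2
    = 3875.55352 + 3921.64885 + 45346.88213 = 53144.08451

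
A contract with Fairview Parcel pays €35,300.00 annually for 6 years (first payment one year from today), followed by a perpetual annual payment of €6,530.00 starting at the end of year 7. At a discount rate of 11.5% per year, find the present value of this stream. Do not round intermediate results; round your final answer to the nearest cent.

PV of 6-year annuity: €35,300.00 × [1 − (1+0.115)^−6] / 0.115 = 147211.37937
Perpetuity value at year 6: €6,530.00 / 0.115 = 56782.60870
PV of perpetuity: 56782.60870 / (1+0.115)^6 = 29550.58866
Total PV = 147211.37937 + 29550.58866 = 176761.96803

€176761.97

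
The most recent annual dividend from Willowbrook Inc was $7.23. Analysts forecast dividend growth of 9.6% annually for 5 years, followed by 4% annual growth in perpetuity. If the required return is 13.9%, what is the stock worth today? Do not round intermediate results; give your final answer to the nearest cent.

D_1 = 7.92408
D_2 = 8.68479
D_3 = 9.51853
D_4 = 10.43231
D_5 = 11.43381
Terminal value at year 5: TV = D_5×(1+g_2)/(r−g_2) = 11.89117/0.099 = 120.11278
P_0 = D_1/(1+r)^1 + D_2/(1+r)^2 + D_3/(1+r)^3 + D_4/(1+r)^4 + D_5/(1+r)^5 + TV/(1+r)^5
    = 6.95705 + 6.69440 + 6.44167 + 6.19849 + 5.96448 + 62.65714 = 94.91324

$94.91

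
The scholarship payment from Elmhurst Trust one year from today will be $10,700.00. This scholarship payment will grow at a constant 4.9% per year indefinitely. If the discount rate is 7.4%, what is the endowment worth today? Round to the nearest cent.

Growing perpetuity: P = D₁ / (r − g) = $10,700.0000 / (0.074 − 0.049) = $428,000.00

$428000.00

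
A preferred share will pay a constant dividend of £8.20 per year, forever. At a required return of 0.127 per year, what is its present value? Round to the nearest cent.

Level perpetuity: PV = C / r = £8.20 / 0.127 = £64.57

£64.57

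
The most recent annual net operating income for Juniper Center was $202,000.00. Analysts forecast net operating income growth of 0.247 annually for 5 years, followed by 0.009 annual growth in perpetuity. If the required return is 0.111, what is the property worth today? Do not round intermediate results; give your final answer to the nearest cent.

D_1 = 251894.00000
D_2 = 314111.81800
D_3 = 391697.43705
D_4 = 488446.70400
D_5 = 609093.03988
Terminal value at year 5: TV = D_5×(1+g_2)/(r−g_2) = 614574.87724/0.102 = 6025243.89453
P_0 = D_1/(1+r)^1 + D_2/(1+r)^2 + D_3/(1+r)^3 + D_4/(1+r)^4 + D_5/(1+r)^5 + TV/(1+r)^5
    = 226727.27273 + 254481.46633 + 285633.11297 + 320598.10250 + 359843.23476 + 3559625.72422 = 5006908.91350

$5006908.91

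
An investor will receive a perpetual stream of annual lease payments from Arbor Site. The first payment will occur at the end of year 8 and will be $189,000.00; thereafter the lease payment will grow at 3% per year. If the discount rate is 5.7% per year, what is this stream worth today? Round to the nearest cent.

$4748682.45

Value at end of year 7: C₁ / (r − g) = $189,000.00 / (0.057 − 0.03) = $7,000,000.0000
Discount to today: PV = $7,000,000.0000 / (1 + 0.057)^7 = $7,000,000.0000 / 1.474093 = $4,748,682.45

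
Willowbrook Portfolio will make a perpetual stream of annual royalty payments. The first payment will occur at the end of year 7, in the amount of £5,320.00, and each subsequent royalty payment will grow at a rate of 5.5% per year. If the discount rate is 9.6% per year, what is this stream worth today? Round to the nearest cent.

Value at end of year 6: C₁ / (r − g) = £5,320.00 / (0.096 − 0.055) = £129,756.0976
Discount to today: PV = £129,756.0976 / (1 + 0.096)^6 = £129,756.0976 / 1.733258 = £74,862.52

£74862.52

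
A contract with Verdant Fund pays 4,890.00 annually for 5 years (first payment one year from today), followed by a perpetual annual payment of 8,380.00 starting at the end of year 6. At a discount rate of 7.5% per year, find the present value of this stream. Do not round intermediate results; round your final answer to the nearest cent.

PV of 5-year annuity: 4,890.00 × [1 − (1+0.075)^−5] / 0.075 = 19784.37717
Perpetuity value at year 5: 8,380.00 / 0.075 = 111733.33333
PV of perpetuity: 111733.33333 / (1+0.075)^5 = 77828.81785
Total PV = 19784.37717 + 77828.81785 = 97613.19503

97613.20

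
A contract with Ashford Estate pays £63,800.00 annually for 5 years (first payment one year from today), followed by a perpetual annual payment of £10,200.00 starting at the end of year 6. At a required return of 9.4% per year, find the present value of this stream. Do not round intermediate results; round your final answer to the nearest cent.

£314849.99

PV of 5-year annuity: £63,800.00 × [1 − (1+0.094)^−5] / 0.094 = 245605.42207
Perpetuity value at year 5: £10,200.00 / 0.094 = 108510.63830
PV of perpetuity: 108510.63830 / (1+0.094)^5 = 69244.56768
Total PV = 245605.42207 + 69244.56768 = 314849.98976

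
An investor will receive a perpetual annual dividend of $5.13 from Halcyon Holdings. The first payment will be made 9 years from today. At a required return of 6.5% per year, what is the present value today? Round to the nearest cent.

$47.69

Value at end of year 8: C / r = $5.13 / 0.065 = $78.9231
Discount to today: PV = $78.9231 / (1 + 0.065)^8 = $78.9231 / 1.654996 = $47.69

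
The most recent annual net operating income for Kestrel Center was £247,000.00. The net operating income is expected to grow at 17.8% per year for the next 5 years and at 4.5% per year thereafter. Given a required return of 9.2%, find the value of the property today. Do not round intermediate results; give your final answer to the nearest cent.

D_1 = 290966.00000
D_2 = 342757.94800
D_3 = 403768.86274
D_4 = 475639.72031
D_5 = 560303.59053
Terminal value at year 5: TV = D_5×(1+g_2)/(r−g_2) = 585517.25210/0.047 = 12457813.87451
P_0 = D_1/(1+r)^1 + D_2/(1+r)^2 + D_3/(1+r)^3 + D_4/(1+r)^4 + D_5/(1+r)^5 + TV/(1+r)^5
    = 266452.38095 + 287436.72597 + 310073.68424 + 334493.40663 + 360836.29397 + 8022849.51478 = 9582142.00654

£9582142.01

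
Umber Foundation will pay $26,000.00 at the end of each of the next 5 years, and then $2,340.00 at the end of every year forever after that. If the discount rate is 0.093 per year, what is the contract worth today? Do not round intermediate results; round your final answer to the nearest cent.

PV of 5-year annuity: $26,000.00 × [1 − (1+0.093)^−5] / 0.093 = 100348.60631
Perpetuity value at year 5: $2,340.00 / 0.093 = 25161.29032
PV of perpetuity: 25161.29032 / (1+0.093)^5 = 16129.91575
Total PV = 100348.60631 + 16129.91575 = 116478.52206

$116478.52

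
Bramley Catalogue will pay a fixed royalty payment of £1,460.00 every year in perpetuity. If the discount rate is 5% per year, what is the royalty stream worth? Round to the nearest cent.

£29200.00

Level perpetuity: PV = C / r = £1,460.00 / 0.05 = £29,200.00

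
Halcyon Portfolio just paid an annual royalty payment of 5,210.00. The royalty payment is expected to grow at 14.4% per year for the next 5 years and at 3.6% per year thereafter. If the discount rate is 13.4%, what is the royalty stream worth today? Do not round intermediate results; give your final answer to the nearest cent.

84296.11

D_1 = 5960.24000
D_2 = 6818.51456
D_3 = 7800.38066
D_4 = 8923.63547
D_5 = 10208.63898
Terminal value at year 5: TV = D_5×(1+g_2)/(r−g_2) = 10576.14998/0.098 = 107919.89778
P_0 = D_1/(1+r)^1 + D_2/(1+r)^2 + D_3/(1+r)^3 + D_4/(1+r)^4 + D_5/(1+r)^5 + TV/(1+r)^5
    = 5255.94356 + 5302.29227 + 5349.04970 + 5396.21945 + 5443.80516 + 57548.79739 = 84296.10753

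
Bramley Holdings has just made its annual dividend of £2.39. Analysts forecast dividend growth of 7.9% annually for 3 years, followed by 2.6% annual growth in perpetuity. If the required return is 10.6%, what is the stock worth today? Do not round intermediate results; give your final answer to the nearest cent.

£35.29

D_1 = 2.57881
D_2 = 2.78254
D_3 = 3.00236
Terminal value at year 3: TV = D_3×(1+g_2)/(r−g_2) = 3.08042/0.08 = 38.50522
P_0 = D_1/(1+r)^1 + D_2/(1+r)^2 + D_3/(1+r)^3 + TV/(1+r)^3
    = 2.33165 + 2.27473 + 2.21920 + 28.46127 = 35.28686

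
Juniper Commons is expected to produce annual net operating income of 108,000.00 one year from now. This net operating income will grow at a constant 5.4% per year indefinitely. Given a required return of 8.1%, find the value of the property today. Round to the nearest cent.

4000000.00

Growing perpetuity: P = D₁ / (r − g) = 108,000.0000 / (0.081 − 0.054) = 4,000,000.00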